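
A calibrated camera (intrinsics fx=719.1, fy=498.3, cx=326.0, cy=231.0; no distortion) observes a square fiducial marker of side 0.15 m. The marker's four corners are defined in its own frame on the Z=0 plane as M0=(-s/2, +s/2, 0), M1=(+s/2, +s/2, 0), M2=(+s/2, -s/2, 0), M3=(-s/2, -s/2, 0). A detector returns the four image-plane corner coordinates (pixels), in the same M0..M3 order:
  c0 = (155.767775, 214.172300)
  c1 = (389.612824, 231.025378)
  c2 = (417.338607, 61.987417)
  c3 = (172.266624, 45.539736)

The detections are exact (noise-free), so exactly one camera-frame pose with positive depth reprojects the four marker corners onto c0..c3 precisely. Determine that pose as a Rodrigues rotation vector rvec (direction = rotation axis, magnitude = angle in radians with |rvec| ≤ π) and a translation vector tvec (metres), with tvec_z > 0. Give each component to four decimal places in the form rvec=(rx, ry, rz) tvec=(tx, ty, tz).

rvec=(0.1373, 0.0279, 0.1022) tvec=(-0.0267, -0.0817, 0.4476)

Intrinsics K: fx=719.1, fy=498.3, cx=326.0, cy=231.0
Marker side s = 0.15 m; corners in marker frame (Z=0):
  M0 = (-0.0750, +0.0750, 0)
  M1 = (+0.0750, +0.0750, 0)
  M2 = (+0.0750, -0.0750, 0)
  M3 = (-0.0750, -0.0750, 0)
Detected image corners:
  c0 = (155.767775, 214.172300) px
  c1 = (389.612824, 231.025378) px
  c2 = (417.338607, 61.987417) px
  c3 = (172.266624, 45.539736) px
Planar DLT: solve 8×8 A·h = b for H (H[2,2]=1):
  H  [+1582.35624 -59.81214 +283.07408]
  H  [+104.62081 +1168.16206 +140.10404]
  H  [-0.04641 +0.30828 +1.00000]
B = K⁻¹H; ‖b₁‖=2.234016, ‖b₂‖=2.234016; λ = 2/(‖b₁‖+‖b₂‖) = 0.447624, sign → tz>0 ⇒ λ=+0.447624
r₁ = λ·B[:,0] = (+0.99440,+0.10361,-0.02077); r₂ = λ·B[:,1] = (-0.09979,+0.98539,+0.13799)
r₃ = r₁×r₂ = (+0.03477,-0.13515,+0.99022); SVD([r₁ r₂ r₃]) → R = UVᵀ:
  R  [+0.99440 -0.09979 +0.03477]
  R  [+0.10361 +0.98539 -0.13515]
  R  [-0.02077 +0.13799 +0.99022]
t = (-0.02672, -0.08165, +0.44762) m
tr R = 2.970009; θ = arccos((tr R − 1)/2) = 0.173395 rad = 9.935°
axis k = ((R−Rᵀ)₃₂, (R−Rᵀ)₁₃, (R−Rᵀ)₂₁) / (2 sinθ) = (+0.791585, +0.160967, +0.589476)
rvec = θ·k = (+0.137257, +0.027911, +0.102212)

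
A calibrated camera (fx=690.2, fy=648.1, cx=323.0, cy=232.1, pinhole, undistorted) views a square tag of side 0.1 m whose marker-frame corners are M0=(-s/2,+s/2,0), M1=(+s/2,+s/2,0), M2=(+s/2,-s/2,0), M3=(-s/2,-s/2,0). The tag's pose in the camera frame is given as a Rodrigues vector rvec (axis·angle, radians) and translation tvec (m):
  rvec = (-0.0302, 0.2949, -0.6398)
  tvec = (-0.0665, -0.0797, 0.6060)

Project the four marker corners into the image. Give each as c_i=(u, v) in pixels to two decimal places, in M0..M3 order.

Intrinsics K: fx=690.2, fy=648.1, cx=323.0, cy=232.1
Marker side s = 0.1 m; corners in marker frame (Z=0):
  M0 = (-0.0500, +0.0500, 0)
  M1 = (+0.0500, +0.0500, 0)
  M2 = (+0.0500, -0.0500, 0)
  M3 = (-0.0500, -0.0500, 0)
rvec = (-0.0302, 0.2949, -0.6398), |rvec| = θ = 0.70514 rad = 40.402°
Rodrigues: sinθ=0.64814, 1−cosθ=0.23848; R = I + sinθ·[k]× + (1−cosθ)·[k]×²:
    [+0.76196 +0.58381 +0.28033]
    [-0.59235 +0.80323 -0.06273]
    [-0.26179 -0.11825 +0.95785]
t = (-0.0665, -0.0797, 0.6060) m
M0: Pc = R·M0+t = (-0.07541, -0.00992, +0.61318); u = 690.2·(-0.07541)/0.61318 + 323.0 = 238.1205, v = 648.1·(-0.00992)/0.61318 + 232.1 = 221.6143
M1: Pc = R·M1+t = (+0.00079, -0.06916, +0.58700); u = 690.2·(+0.00079)/0.58700 + 323.0 = 323.9271, v = 648.1·(-0.06916)/0.58700 + 232.1 = 155.7452
M2: Pc = R·M2+t = (-0.05759, -0.14948, +0.59882); u = 690.2·(-0.05759)/0.59882 + 323.0 = 256.6191, v = 648.1·(-0.14948)/0.59882 + 232.1 = 70.3201
M3: Pc = R·M3+t = (-0.13379, -0.09024, +0.62500); u = 690.2·(-0.13379)/0.62500 + 323.0 = 175.2553, v = 648.1·(-0.09024)/0.62500 + 232.1 = 138.5210

c0=(238.12, 221.61) c1=(323.93, 155.75) c2=(256.62, 70.32) c3=(175.26, 138.52)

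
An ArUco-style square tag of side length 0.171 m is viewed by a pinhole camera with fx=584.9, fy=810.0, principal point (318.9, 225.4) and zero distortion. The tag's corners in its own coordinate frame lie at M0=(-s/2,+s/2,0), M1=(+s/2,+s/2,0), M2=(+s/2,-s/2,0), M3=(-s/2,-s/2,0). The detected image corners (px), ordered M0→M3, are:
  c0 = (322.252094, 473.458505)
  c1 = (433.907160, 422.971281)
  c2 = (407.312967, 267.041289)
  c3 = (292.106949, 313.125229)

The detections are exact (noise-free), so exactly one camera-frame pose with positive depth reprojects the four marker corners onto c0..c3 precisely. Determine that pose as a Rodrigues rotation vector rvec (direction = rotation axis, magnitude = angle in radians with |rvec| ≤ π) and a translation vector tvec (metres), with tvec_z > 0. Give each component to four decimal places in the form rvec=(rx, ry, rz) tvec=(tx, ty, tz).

rvec=(0.0879, -0.1825, -0.2553) tvec=(0.0653, 0.1473, 0.8275)

Intrinsics K: fx=584.9, fy=810.0, cx=318.9, cy=225.4
Marker side s = 0.171 m; corners in marker frame (Z=0):
  M0 = (-0.0855, +0.0855, 0)
  M1 = (+0.0855, +0.0855, 0)
  M2 = (+0.0855, -0.0855, 0)
  M3 = (-0.0855, -0.0855, 0)
Detected image corners:
  c0 = (322.252094, 473.458505) px
  c1 = (433.907160, 422.971281) px
  c2 = (407.312967, 267.041289) px
  c3 = (292.106949, 313.125229) px
Planar DLT: solve 8×8 A·h = b for H (H[2,2]=1):
  H  [+737.17017 +213.84693 +365.04063]
  H  [-207.49856 +973.34037 +369.62357]
  H  [+0.20322 +0.13224 +1.00000]
B = K⁻¹H; ‖b₁‖=1.208522, ‖b₂‖=1.208522; λ = 2/(‖b₁‖+‖b₂‖) = 0.827457, sign → tz>0 ⇒ λ=+0.827457
r₁ = λ·B[:,0] = (+0.95119,-0.25876,+0.16816); r₂ = λ·B[:,1] = (+0.24287,+0.96387,+0.10943)
r₃ = r₁×r₂ = (-0.19040,-0.06325,+0.97967); SVD([r₁ r₂ r₃]) → R = UVᵀ:
  R  [+0.95119 +0.24287 -0.19040]
  R  [-0.25876 +0.96387 -0.06325]
  R  [+0.16816 +0.10943 +0.97967]
t = (+0.06528, +0.14733, +0.82746) m
tr R = 2.894727; θ = arccos((tr R − 1)/2) = 0.325898 rad = 18.673°
axis k = ((R−Rᵀ)₃₂, (R−Rᵀ)₁₃, (R−Rᵀ)₂₁) / (2 sinθ) = (+0.269664, -0.559959, -0.783407)
rvec = θ·k = (+0.087883, -0.182490, -0.255311)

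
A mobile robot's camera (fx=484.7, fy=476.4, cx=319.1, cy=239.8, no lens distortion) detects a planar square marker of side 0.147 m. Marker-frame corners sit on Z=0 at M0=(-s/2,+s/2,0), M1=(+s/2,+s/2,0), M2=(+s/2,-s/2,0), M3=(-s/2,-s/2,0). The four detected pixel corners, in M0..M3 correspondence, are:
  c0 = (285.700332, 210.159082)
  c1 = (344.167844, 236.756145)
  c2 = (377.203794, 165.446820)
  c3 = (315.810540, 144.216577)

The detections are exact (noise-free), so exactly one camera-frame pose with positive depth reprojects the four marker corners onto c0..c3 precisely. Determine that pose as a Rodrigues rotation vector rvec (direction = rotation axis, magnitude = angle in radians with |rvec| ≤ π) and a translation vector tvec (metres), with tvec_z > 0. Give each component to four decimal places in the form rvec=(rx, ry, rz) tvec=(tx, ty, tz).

Intrinsics K: fx=484.7, fy=476.4, cx=319.1, cy=239.8
Marker side s = 0.147 m; corners in marker frame (Z=0):
  M0 = (-0.0735, +0.0735, 0)
  M1 = (+0.0735, +0.0735, 0)
  M2 = (+0.0735, -0.0735, 0)
  M3 = (-0.0735, -0.0735, 0)
Detected image corners:
  c0 = (285.700332, 210.159082) px
  c1 = (344.167844, 236.756145) px
  c2 = (377.203794, 165.446820) px
  c3 = (315.810540, 144.216577) px
Planar DLT: solve 8×8 A·h = b for H (H[2,2]=1):
  H  [+226.66777 -199.90031 +329.46451]
  H  [+59.22553 +474.39134 +188.77415]
  H  [-0.54726 +0.04379 +1.00000]
B = K⁻¹H; ‖b₁‖=1.069949, ‖b₂‖=1.069949; λ = 2/(‖b₁‖+‖b₂‖) = 0.934624, sign → tz>0 ⇒ λ=+0.934624
r₁ = λ·B[:,0] = (+0.77380,+0.37365,-0.51148); r₂ = λ·B[:,1] = (-0.41240,+0.91008,+0.04093)
r₃ = r₁×r₂ = (+0.48078,+0.17927,+0.85832); SVD([r₁ r₂ r₃]) → R = UVᵀ:
  R  [+0.77380 -0.41240 +0.48078]
  R  [+0.37365 +0.91008 +0.17927]
  R  [-0.51148 +0.04093 +0.85832]
t = (+0.01999, -0.10010, +0.93462) m
tr R = 2.542205; θ = arccos((tr R − 1)/2) = 0.690225 rad = 39.547°
axis k = ((R−Rᵀ)₃₂, (R−Rᵀ)₁₃, (R−Rᵀ)₂₁) / (2 sinθ) = (-0.108636, +0.779211, +0.617276)
rvec = θ·k = (-0.074983, +0.537831, +0.426059)

rvec=(-0.0750, 0.5378, 0.4261) tvec=(0.0200, -0.1001, 0.9346)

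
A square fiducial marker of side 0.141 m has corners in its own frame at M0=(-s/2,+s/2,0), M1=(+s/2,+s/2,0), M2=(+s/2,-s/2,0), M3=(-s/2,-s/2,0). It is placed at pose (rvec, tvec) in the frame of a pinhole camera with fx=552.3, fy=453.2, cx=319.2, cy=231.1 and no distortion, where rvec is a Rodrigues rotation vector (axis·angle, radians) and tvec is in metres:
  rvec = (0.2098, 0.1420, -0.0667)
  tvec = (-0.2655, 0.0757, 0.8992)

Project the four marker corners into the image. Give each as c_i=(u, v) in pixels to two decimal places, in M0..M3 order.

Intrinsics K: fx=552.3, fy=453.2, cx=319.2, cy=231.1
Marker side s = 0.141 m; corners in marker frame (Z=0):
  M0 = (-0.0705, +0.0705, 0)
  M1 = (+0.0705, +0.0705, 0)
  M2 = (+0.0705, -0.0705, 0)
  M3 = (-0.0705, -0.0705, 0)
rvec = (0.2098, 0.1420, -0.0667), |rvec| = θ = 0.26197 rad = 15.010°
Rodrigues: sinθ=0.25899, 1−cosθ=0.03412; R = I + sinθ·[k]× + (1−cosθ)·[k]×²:
    [+0.98776 +0.08075 +0.13342]
    [-0.05113 +0.97591 -0.21212]
    [-0.14734 +0.20270 +0.96809]
t = (-0.2655, 0.0757, 0.8992) m
M0: Pc = R·M0+t = (-0.32944, +0.14811, +0.92388); u = 552.3·(-0.32944)/0.92388 + 319.2 = 122.2560, v = 453.2·(+0.14811)/0.92388 + 231.1 = 303.7521
M1: Pc = R·M1+t = (-0.19017, +0.14090, +0.90310); u = 552.3·(-0.19017)/0.90310 + 319.2 = 202.9001, v = 453.2·(+0.14090)/0.90310 + 231.1 = 301.8056
M2: Pc = R·M2+t = (-0.20156, +0.00329, +0.87452); u = 552.3·(-0.20156)/0.87452 + 319.2 = 191.9086, v = 453.2·(+0.00329)/0.87452 + 231.1 = 232.8071
M3: Pc = R·M3+t = (-0.34083, +0.01050, +0.89530); u = 552.3·(-0.34083)/0.89530 + 319.2 = 108.9451, v = 453.2·(+0.01050)/0.89530 + 231.1 = 236.4167

c0=(122.26, 303.75) c1=(202.90, 301.81) c2=(191.91, 232.81) c3=(108.95, 236.42)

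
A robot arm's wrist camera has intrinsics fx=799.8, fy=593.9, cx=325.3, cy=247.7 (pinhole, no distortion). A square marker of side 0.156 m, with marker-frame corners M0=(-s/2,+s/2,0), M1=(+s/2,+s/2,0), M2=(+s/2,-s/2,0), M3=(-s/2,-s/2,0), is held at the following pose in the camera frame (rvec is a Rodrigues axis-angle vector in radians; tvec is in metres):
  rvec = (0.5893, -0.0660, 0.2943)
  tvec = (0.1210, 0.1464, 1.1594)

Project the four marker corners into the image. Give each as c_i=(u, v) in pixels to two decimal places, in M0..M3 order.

c0=(341.19, 341.64) c1=(439.27, 359.33) c2=(480.02, 302.72) c3=(375.33, 282.52)

Intrinsics K: fx=799.8, fy=593.9, cx=325.3, cy=247.7
Marker side s = 0.156 m; corners in marker frame (Z=0):
  M0 = (-0.0780, +0.0780, 0)
  M1 = (+0.0780, +0.0780, 0)
  M2 = (+0.0780, -0.0780, 0)
  M3 = (-0.0780, -0.0780, 0)
rvec = (0.5893, -0.0660, 0.2943), |rvec| = θ = 0.66200 rad = 37.930°
Rodrigues: sinθ=0.61470, 1−cosθ=0.21124; R = I + sinθ·[k]× + (1−cosθ)·[k]×²:
    [+0.95615 -0.29202 +0.02231]
    [+0.25452 +0.79086 -0.55655]
    [+0.14488 +0.53783 +0.83051]
t = (0.1210, 0.1464, 1.1594) m
M0: Pc = R·M0+t = (+0.02364, +0.18823, +1.19005); u = 799.8·(+0.02364)/1.19005 + 325.3 = 341.1896, v = 593.9·(+0.18823)/1.19005 + 247.7 = 341.6394
M1: Pc = R·M1+t = (+0.17280, +0.22794, +1.21265); u = 799.8·(+0.17280)/1.21265 + 325.3 = 439.2714, v = 593.9·(+0.22794)/1.21265 + 247.7 = 359.3345
M2: Pc = R·M2+t = (+0.21836, +0.10457, +1.12875); u = 799.8·(+0.21836)/1.12875 + 325.3 = 480.0217, v = 593.9·(+0.10457)/1.12875 + 247.7 = 302.7178
M3: Pc = R·M3+t = (+0.06920, +0.06486, +1.10615); u = 799.8·(+0.06920)/1.10615 + 325.3 = 375.3331, v = 593.9·(+0.06486)/1.10615 + 247.7 = 282.5237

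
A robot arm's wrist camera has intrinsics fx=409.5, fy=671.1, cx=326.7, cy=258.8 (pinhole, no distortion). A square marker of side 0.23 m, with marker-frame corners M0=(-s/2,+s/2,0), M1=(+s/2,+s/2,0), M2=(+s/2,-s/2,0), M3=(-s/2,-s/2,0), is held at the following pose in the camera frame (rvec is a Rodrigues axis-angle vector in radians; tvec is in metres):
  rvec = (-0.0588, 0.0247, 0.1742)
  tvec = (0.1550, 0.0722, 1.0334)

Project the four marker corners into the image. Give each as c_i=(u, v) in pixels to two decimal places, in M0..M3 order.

c0=(335.35, 366.55) c1=(426.01, 393.28) c2=(440.58, 245.19) c3=(350.95, 219.76)

Intrinsics K: fx=409.5, fy=671.1, cx=326.7, cy=258.8
Marker side s = 0.23 m; corners in marker frame (Z=0):
  M0 = (-0.1150, +0.1150, 0)
  M1 = (+0.1150, +0.1150, 0)
  M2 = (+0.1150, -0.1150, 0)
  M3 = (-0.1150, -0.1150, 0)
rvec = (-0.0588, 0.0247, 0.1742), |rvec| = θ = 0.18551 rad = 10.629°
Rodrigues: sinθ=0.18445, 1−cosθ=0.01716; R = I + sinθ·[k]× + (1−cosθ)·[k]×²:
    [+0.98457 -0.17393 +0.01945]
    [+0.17248 +0.98315 +0.06061]
    [-0.02967 -0.05632 +0.99797]
t = (0.1550, 0.0722, 1.0334) m
M0: Pc = R·M0+t = (+0.02177, +0.16543, +1.03033); u = 409.5·(+0.02177)/1.03033 + 326.7 = 335.3537, v = 671.1·(+0.16543)/1.03033 + 258.8 = 366.5494
M1: Pc = R·M1+t = (+0.24822, +0.20510, +1.02351); u = 409.5·(+0.24822)/1.02351 + 326.7 = 426.0125, v = 671.1·(+0.20510)/1.02351 + 258.8 = 393.2787
M2: Pc = R·M2+t = (+0.28823, -0.02103, +1.03647); u = 409.5·(+0.28823)/1.03647 + 326.7 = 440.5763, v = 671.1·(-0.02103)/1.03647 + 258.8 = 245.1853
M3: Pc = R·M3+t = (+0.06178, -0.06070, +1.04329); u = 409.5·(+0.06178)/1.04329 + 326.7 = 350.9478, v = 671.1·(-0.06070)/1.04329 + 258.8 = 219.7564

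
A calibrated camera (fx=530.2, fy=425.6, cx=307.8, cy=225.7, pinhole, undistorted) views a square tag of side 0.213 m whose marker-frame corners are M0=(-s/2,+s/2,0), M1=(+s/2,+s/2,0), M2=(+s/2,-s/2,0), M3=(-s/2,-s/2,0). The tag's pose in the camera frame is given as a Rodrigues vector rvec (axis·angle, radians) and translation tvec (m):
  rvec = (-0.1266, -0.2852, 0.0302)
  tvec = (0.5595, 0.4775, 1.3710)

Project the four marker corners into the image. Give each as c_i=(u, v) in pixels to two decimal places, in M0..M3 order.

Intrinsics K: fx=530.2, fy=425.6, cx=307.8, cy=225.7
Marker side s = 0.213 m; corners in marker frame (Z=0):
  M0 = (-0.1065, +0.1065, 0)
  M1 = (+0.1065, +0.1065, 0)
  M2 = (+0.1065, -0.1065, 0)
  M3 = (-0.1065, -0.1065, 0)
rvec = (-0.1266, -0.2852, 0.0302), |rvec| = θ = 0.31349 rad = 17.962°
Rodrigues: sinθ=0.30838, 1−cosθ=0.04874; R = I + sinθ·[k]× + (1−cosθ)·[k]×²:
    [+0.95921 -0.01180 -0.28245]
    [+0.04761 +0.99160 +0.12027]
    [+0.27866 -0.12881 +0.95171]
t = (0.5595, 0.4775, 1.3710) m
M0: Pc = R·M0+t = (+0.45609, +0.57803, +1.32761); u = 530.2·(+0.45609)/1.32761 + 307.8 = 489.9456, v = 425.6·(+0.57803)/1.32761 + 225.7 = 411.0047
M1: Pc = R·M1+t = (+0.66040, +0.58818, +1.38696); u = 530.2·(+0.66040)/1.38696 + 307.8 = 560.2542, v = 425.6·(+0.58818)/1.38696 + 225.7 = 406.1868
M2: Pc = R·M2+t = (+0.66291, +0.37697, +1.41439); u = 530.2·(+0.66291)/1.41439 + 307.8 = 556.2995, v = 425.6·(+0.37697)/1.41439 + 225.7 = 339.1312
M3: Pc = R·M3+t = (+0.45860, +0.36682, +1.35504); u = 530.2·(+0.45860)/1.35504 + 307.8 = 487.2412, v = 425.6·(+0.36682)/1.35504 + 225.7 = 340.9144

c0=(489.95, 411.00) c1=(560.25, 406.19) c2=(556.30, 339.13) c3=(487.24, 340.91)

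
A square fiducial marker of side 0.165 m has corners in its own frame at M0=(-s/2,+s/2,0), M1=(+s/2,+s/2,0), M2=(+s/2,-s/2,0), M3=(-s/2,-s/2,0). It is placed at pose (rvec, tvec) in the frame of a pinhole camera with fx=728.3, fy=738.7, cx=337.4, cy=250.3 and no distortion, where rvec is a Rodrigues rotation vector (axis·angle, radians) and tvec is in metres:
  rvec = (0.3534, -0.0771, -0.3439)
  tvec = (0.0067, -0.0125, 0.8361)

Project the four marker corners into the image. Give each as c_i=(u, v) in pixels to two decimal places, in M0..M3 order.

Intrinsics K: fx=728.3, fy=738.7, cx=337.4, cy=250.3
Marker side s = 0.165 m; corners in marker frame (Z=0):
  M0 = (-0.0825, +0.0825, 0)
  M1 = (+0.0825, +0.0825, 0)
  M2 = (+0.0825, -0.0825, 0)
  M3 = (-0.0825, -0.0825, 0)
rvec = (0.3534, -0.0771, -0.3439), |rvec| = θ = 0.49910 rad = 28.596°
Rodrigues: sinθ=0.47864, 1−cosθ=0.12199; R = I + sinθ·[k]× + (1−cosθ)·[k]×²:
    [+0.93917 +0.31646 -0.13345]
    [-0.34314 +0.88092 -0.32593]
    [+0.01442 +0.35189 +0.93593]
t = (0.0067, -0.0125, 0.8361) m
M0: Pc = R·M0+t = (-0.04467, +0.08849, +0.86394); u = 728.3·(-0.04467)/0.86394 + 337.4 = 299.7398, v = 738.7·(+0.08849)/0.86394 + 250.3 = 325.9581
M1: Pc = R·M1+t = (+0.11029, +0.03187, +0.86632); u = 728.3·(+0.11029)/0.86632 + 337.4 = 430.1182, v = 738.7·(+0.03187)/0.86632 + 250.3 = 277.4725
M2: Pc = R·M2+t = (+0.05807, -0.11349, +0.80826); u = 728.3·(+0.05807)/0.80826 + 337.4 = 389.7290, v = 738.7·(-0.11349)/0.80826 + 250.3 = 146.5811
M3: Pc = R·M3+t = (-0.09689, -0.05687, +0.80588); u = 728.3·(-0.09689)/0.80588 + 337.4 = 249.8378, v = 738.7·(-0.05687)/0.80588 + 250.3 = 198.1735

c0=(299.74, 325.96) c1=(430.12, 277.47) c2=(389.73, 146.58) c3=(249.84, 198.17)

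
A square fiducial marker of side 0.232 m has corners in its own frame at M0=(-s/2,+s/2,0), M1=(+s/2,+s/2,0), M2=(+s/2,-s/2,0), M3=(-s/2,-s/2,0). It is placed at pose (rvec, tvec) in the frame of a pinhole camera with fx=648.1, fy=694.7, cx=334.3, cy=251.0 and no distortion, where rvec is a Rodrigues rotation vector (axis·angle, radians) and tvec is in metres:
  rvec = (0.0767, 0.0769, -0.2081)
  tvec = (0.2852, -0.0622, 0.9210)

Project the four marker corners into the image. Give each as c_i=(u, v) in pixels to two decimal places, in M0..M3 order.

Intrinsics K: fx=648.1, fy=694.7, cx=334.3, cy=251.0
Marker side s = 0.232 m; corners in marker frame (Z=0):
  M0 = (-0.1160, +0.1160, 0)
  M1 = (+0.1160, +0.1160, 0)
  M2 = (+0.1160, -0.1160, 0)
  M3 = (-0.1160, -0.1160, 0)
rvec = (0.0767, 0.0769, -0.2081), |rvec| = θ = 0.23474 rad = 13.450°
Rodrigues: sinθ=0.23259, 1−cosθ=0.02742; R = I + sinθ·[k]× + (1−cosθ)·[k]×²:
    [+0.97550 +0.20913 +0.06825]
    [-0.20326 +0.97552 -0.08396]
    [-0.08414 +0.06803 +0.99413]
t = (0.2852, -0.0622, 0.9210) m
M0: Pc = R·M0+t = (+0.19630, +0.07454, +0.93865); u = 648.1·(+0.19630)/0.93865 + 334.3 = 469.8374, v = 694.7·(+0.07454)/0.93865 + 251.0 = 306.1660
M1: Pc = R·M1+t = (+0.42262, +0.02738, +0.91913); u = 648.1·(+0.42262)/0.91913 + 334.3 = 632.2969, v = 694.7·(+0.02738)/0.91913 + 251.0 = 271.6960
M2: Pc = R·M2+t = (+0.37410, -0.19894, +0.90335); u = 648.1·(+0.37410)/0.90335 + 334.3 = 602.6947, v = 694.7·(-0.19894)/0.90335 + 251.0 = 98.0110
M3: Pc = R·M3+t = (+0.14778, -0.15178, +0.92287); u = 648.1·(+0.14778)/0.92287 + 334.3 = 438.0828, v = 694.7·(-0.15178)/0.92287 + 251.0 = 136.7442

c0=(469.84, 306.17) c1=(632.30, 271.70) c2=(602.69, 98.01) c3=(438.08, 136.74)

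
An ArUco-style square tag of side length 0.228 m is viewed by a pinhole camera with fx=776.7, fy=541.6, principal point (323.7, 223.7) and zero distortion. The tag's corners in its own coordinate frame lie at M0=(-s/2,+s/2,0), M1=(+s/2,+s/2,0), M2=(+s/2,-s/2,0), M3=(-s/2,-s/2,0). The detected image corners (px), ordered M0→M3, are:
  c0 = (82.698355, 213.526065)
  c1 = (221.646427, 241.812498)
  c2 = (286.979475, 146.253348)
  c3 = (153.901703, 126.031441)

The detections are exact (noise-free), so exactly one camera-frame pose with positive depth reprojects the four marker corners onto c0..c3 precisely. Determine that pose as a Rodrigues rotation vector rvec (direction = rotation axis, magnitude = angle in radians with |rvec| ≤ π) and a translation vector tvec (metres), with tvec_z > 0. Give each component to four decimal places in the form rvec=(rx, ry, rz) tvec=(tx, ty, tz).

rvec=(-0.4477, 0.2775, 0.3229) tvec=(-0.1982, -0.0903, 1.1125)

Intrinsics K: fx=776.7, fy=541.6, cx=323.7, cy=223.7
Marker side s = 0.228 m; corners in marker frame (Z=0):
  M0 = (-0.1140, +0.1140, 0)
  M1 = (+0.1140, +0.1140, 0)
  M2 = (+0.1140, -0.1140, 0)
  M3 = (-0.1140, -0.1140, 0)
Detected image corners:
  c0 = (82.698355, 213.526065) px
  c1 = (221.646427, 241.812498) px
  c2 = (286.979475, 146.253348) px
  c3 = (153.901703, 126.031441) px
Planar DLT: solve 8×8 A·h = b for H (H[2,2]=1):
  H  [+540.75369 -362.88020 +185.32172]
  H  [+51.70432 +339.30125 +179.73071]
  H  [-0.29681 -0.33827 +1.00000]
B = K⁻¹H; ‖b₁‖=0.898840, ‖b₂‖=0.898840; λ = 2/(‖b₁‖+‖b₂‖) = 1.112544, sign → tz>0 ⇒ λ=+1.112544
r₁ = λ·B[:,0] = (+0.91220,+0.24260,-0.33022); r₂ = λ·B[:,1] = (-0.36294,+0.85243,-0.37635)
r₃ = r₁×r₂ = (+0.19018,+0.46315,+0.86563); SVD([r₁ r₂ r₃]) → R = UVᵀ:
  R  [+0.91220 -0.36294 +0.19018]
  R  [+0.24260 +0.85243 +0.46315]
  R  [-0.33022 -0.37635 +0.86563]
t = (-0.19821, -0.09032, +1.11254) m
tr R = 2.630261; θ = arccos((tr R − 1)/2) = 0.617842 rad = 35.400°
axis k = ((R−Rᵀ)₃₂, (R−Rᵀ)₁₃, (R−Rᵀ)₂₁) / (2 sinθ) = (-0.724605, +0.449179, +0.522671)
rvec = θ·k = (-0.447692, +0.277522, +0.322928)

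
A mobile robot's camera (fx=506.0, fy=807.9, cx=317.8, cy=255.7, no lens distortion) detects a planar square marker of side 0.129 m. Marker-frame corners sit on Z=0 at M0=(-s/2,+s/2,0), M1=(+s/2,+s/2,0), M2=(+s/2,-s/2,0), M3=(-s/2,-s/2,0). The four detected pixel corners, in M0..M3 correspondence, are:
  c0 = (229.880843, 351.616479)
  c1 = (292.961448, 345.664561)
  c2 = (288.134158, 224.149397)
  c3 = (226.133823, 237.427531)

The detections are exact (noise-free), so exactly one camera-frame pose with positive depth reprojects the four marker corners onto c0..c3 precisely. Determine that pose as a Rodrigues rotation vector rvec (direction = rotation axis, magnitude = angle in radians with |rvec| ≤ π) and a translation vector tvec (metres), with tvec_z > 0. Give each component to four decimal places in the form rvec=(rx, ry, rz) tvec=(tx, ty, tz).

Intrinsics K: fx=506.0, fy=807.9, cx=317.8, cy=255.7
Marker side s = 0.129 m; corners in marker frame (Z=0):
  M0 = (-0.0645, +0.0645, 0)
  M1 = (+0.0645, +0.0645, 0)
  M2 = (+0.0645, -0.0645, 0)
  M3 = (-0.0645, -0.0645, 0)
Detected image corners:
  c0 = (229.880843, 351.616479) px
  c1 = (292.961448, 345.664561) px
  c2 = (288.134158, 224.149397) px
  c3 = (226.133823, 237.427531) px
Planar DLT: solve 8×8 A·h = b for H (H[2,2]=1):
  H  [+357.71628 +7.09449 +258.27524]
  H  [-216.70177 +883.62432 +289.48522]
  H  [-0.49008 -0.10031 +1.00000]
B = K⁻¹H; ‖b₁‖=1.132559, ‖b₂‖=1.132559; λ = 2/(‖b₁‖+‖b₂‖) = 0.882956, sign → tz>0 ⇒ λ=+0.882956
r₁ = λ·B[:,0] = (+0.89598,-0.09988,-0.43272); r₂ = λ·B[:,1] = (+0.06800,+0.99375,-0.08857)
r₃ = r₁×r₂ = (+0.43886,+0.04993,+0.89717); SVD([r₁ r₂ r₃]) → R = UVᵀ:
  R  [+0.89598 +0.06800 +0.43886]
  R  [-0.09988 +0.99375 +0.04993]
  R  [-0.43272 -0.08857 +0.89717]
t = (-0.10387, +0.03692, +0.88296) m
tr R = 2.786894; θ = arccos((tr R − 1)/2) = 0.465834 rad = 26.690°
axis k = ((R−Rᵀ)₃₂, (R−Rᵀ)₁₃, (R−Rᵀ)₂₁) / (2 sinθ) = (-0.154164, +0.970211, -0.186882)
rvec = θ·k = (-0.071815, +0.451958, -0.087056)

rvec=(-0.0718, 0.4520, -0.0871) tvec=(-0.1039, 0.0369, 0.8830)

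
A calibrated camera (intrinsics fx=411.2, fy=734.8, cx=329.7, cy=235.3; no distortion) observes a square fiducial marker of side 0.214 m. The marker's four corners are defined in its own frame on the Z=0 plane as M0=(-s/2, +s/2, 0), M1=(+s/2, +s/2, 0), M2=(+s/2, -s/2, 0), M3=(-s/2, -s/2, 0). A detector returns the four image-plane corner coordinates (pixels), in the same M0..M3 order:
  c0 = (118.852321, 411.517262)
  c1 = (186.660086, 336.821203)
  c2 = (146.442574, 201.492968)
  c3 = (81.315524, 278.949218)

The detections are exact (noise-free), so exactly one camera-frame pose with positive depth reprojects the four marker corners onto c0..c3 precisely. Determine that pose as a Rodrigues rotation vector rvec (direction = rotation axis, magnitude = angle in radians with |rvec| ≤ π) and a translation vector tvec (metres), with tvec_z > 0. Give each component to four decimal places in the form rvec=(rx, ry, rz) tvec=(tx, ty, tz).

Intrinsics K: fx=411.2, fy=734.8, cx=329.7, cy=235.3
Marker side s = 0.214 m; corners in marker frame (Z=0):
  M0 = (-0.1070, +0.1070, 0)
  M1 = (+0.1070, +0.1070, 0)
  M2 = (+0.1070, -0.1070, 0)
  M3 = (-0.1070, -0.1070, 0)
Detected image corners:
  c0 = (118.852321, 411.517262) px
  c1 = (186.660086, 336.821203) px
  c2 = (146.442574, 201.492968) px
  c3 = (81.315524, 278.949218) px
Planar DLT: solve 8×8 A·h = b for H (H[2,2]=1):
  H  [+290.18095 +168.34272 +132.56857]
  H  [-402.45093 +595.34951 +307.10554]
  H  [-0.15263 -0.09919 +1.00000]
B = K⁻¹H; ‖b₁‖=0.978684, ‖b₂‖=0.978684; λ = 2/(‖b₁‖+‖b₂‖) = 1.021780, sign → tz>0 ⇒ λ=+1.021780
r₁ = λ·B[:,0] = (+0.84611,-0.50969,-0.15595); r₂ = λ·B[:,1] = (+0.49957,+0.86032,-0.10135)
r₃ = r₁×r₂ = (+0.18583,+0.00784,+0.98255); SVD([r₁ r₂ r₃]) → R = UVᵀ:
  R  [+0.84611 +0.49957 +0.18583]
  R  [-0.50969 +0.86032 +0.00784]
  R  [-0.15595 -0.10135 +0.98255]
t = (-0.48985, +0.09985, +1.02178) m
tr R = 2.688978; θ = arccos((tr R − 1)/2) = 0.565186 rad = 32.383°
axis k = ((R−Rᵀ)₃₂, (R−Rᵀ)₁₃, (R−Rᵀ)₂₁) / (2 sinθ) = (-0.101943, +0.319078, -0.942230)
rvec = θ·k = (-0.057617, +0.180338, -0.532535)

rvec=(-0.0576, 0.1803, -0.5325) tvec=(-0.4898, 0.0998, 1.0218)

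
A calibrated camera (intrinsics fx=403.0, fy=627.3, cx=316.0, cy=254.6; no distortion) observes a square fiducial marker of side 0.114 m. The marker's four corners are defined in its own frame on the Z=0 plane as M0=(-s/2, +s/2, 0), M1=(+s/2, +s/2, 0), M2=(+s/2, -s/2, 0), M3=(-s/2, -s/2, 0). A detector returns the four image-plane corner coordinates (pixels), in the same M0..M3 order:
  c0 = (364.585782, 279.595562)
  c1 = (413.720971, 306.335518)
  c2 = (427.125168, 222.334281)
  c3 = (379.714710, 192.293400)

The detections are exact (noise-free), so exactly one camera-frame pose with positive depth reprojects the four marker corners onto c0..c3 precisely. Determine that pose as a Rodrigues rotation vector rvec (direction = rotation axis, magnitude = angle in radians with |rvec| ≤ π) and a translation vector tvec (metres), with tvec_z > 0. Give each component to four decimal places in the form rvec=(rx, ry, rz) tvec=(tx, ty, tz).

Intrinsics K: fx=403.0, fy=627.3, cx=316.0, cy=254.6
Marker side s = 0.114 m; corners in marker frame (Z=0):
  M0 = (-0.0570, +0.0570, 0)
  M1 = (+0.0570, +0.0570, 0)
  M2 = (+0.0570, -0.0570, 0)
  M3 = (-0.0570, -0.0570, 0)
Detected image corners:
  c0 = (364.585782, 279.595562) px
  c1 = (413.720971, 306.335518) px
  c2 = (427.125168, 222.334281) px
  c3 = (379.714710, 192.293400) px
Planar DLT: solve 8×8 A·h = b for H (H[2,2]=1):
  H  [+582.87306 -202.03026 +396.91949]
  H  [+349.88405 +702.35849 +249.99071]
  H  [+0.40251 -0.19445 +1.00000]
B = K⁻¹H; ‖b₁‖=1.263362, ‖b₂‖=1.263362; λ = 2/(‖b₁‖+‖b₂‖) = 0.791539, sign → tz>0 ⇒ λ=+0.791539
r₁ = λ·B[:,0] = (+0.89501,+0.31218,+0.31861); r₂ = λ·B[:,1] = (-0.27612,+0.94872,-0.15392)
r₃ = r₁×r₂ = (-0.35032,+0.04978,+0.93531); SVD([r₁ r₂ r₃]) → R = UVᵀ:
  R  [+0.89501 -0.27612 -0.35032]
  R  [+0.31218 +0.94872 +0.04978]
  R  [+0.31861 -0.15392 +0.93531]
t = (+0.15894, -0.00582, +0.79154) m
tr R = 2.779031; θ = arccos((tr R − 1)/2) = 0.474512 rad = 27.188°
axis k = ((R−Rᵀ)₃₂, (R−Rᵀ)₁₃, (R−Rᵀ)₂₁) / (2 sinθ) = (-0.222910, -0.732015, +0.643790)
rvec = θ·k = (-0.105774, -0.347350, +0.305486)

rvec=(-0.1058, -0.3474, 0.3055) tvec=(0.1589, -0.0058, 0.7915)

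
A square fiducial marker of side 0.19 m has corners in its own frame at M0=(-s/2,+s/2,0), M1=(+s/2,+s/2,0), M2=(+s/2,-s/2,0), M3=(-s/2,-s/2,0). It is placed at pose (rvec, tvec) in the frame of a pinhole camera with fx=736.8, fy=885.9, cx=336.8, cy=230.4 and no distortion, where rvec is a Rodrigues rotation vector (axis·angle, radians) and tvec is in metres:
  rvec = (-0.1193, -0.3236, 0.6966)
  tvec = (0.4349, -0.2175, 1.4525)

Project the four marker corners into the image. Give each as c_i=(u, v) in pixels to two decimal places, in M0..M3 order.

Intrinsics K: fx=736.8, fy=885.9, cx=336.8, cy=230.4
Marker side s = 0.19 m; corners in marker frame (Z=0):
  M0 = (-0.0950, +0.0950, 0)
  M1 = (+0.0950, +0.0950, 0)
  M2 = (+0.0950, -0.0950, 0)
  M3 = (-0.0950, -0.0950, 0)
rvec = (-0.1193, -0.3236, 0.6966), |rvec| = θ = 0.77730 rad = 44.536°
Rodrigues: sinθ=0.70136, 1−cosθ=0.28719; R = I + sinθ·[k]× + (1−cosθ)·[k]×²:
    [+0.71957 -0.61019 -0.33149]
    [+0.64689 +0.76258 +0.00050]
    [+0.25248 -0.21479 +0.94346]
t = (0.4349, -0.2175, 1.4525) m
M0: Pc = R·M0+t = (+0.30857, -0.20651, +1.40811); u = 736.8·(+0.30857)/1.40811 + 336.8 = 498.2621, v = 885.9·(-0.20651)/1.40811 + 230.4 = 100.4763
M1: Pc = R·M1+t = (+0.44529, -0.08360, +1.45608); u = 736.8·(+0.44529)/1.45608 + 336.8 = 562.1245, v = 885.9·(-0.08360)/1.45608 + 230.4 = 179.5366
M2: Pc = R·M2+t = (+0.56123, -0.22849, +1.49689); u = 736.8·(+0.56123)/1.49689 + 336.8 = 613.0475, v = 885.9·(-0.22849)/1.49689 + 230.4 = 95.1732
M3: Pc = R·M3+t = (+0.42451, -0.35140, +1.44892); u = 736.8·(+0.42451)/1.44892 + 336.8 = 552.6699, v = 885.9·(-0.35140)/1.44892 + 230.4 = 15.5466

c0=(498.26, 100.48) c1=(562.12, 179.54) c2=(613.05, 95.17) c3=(552.67, 15.55)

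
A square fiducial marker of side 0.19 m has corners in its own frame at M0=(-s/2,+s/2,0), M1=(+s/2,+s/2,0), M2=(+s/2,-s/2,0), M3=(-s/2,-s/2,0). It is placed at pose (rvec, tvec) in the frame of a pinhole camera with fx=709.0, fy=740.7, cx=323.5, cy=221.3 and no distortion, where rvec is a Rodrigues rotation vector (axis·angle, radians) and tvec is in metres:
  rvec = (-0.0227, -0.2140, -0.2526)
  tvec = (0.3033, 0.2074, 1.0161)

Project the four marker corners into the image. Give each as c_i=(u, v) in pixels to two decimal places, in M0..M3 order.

Intrinsics K: fx=709.0, fy=740.7, cx=323.5, cy=221.3
Marker side s = 0.19 m; corners in marker frame (Z=0):
  M0 = (-0.0950, +0.0950, 0)
  M1 = (+0.0950, +0.0950, 0)
  M2 = (+0.0950, -0.0950, 0)
  M3 = (-0.0950, -0.0950, 0)
rvec = (-0.0227, -0.2140, -0.2526), |rvec| = θ = 0.33184 rad = 19.013°
Rodrigues: sinθ=0.32578, 1−cosθ=0.05456; R = I + sinθ·[k]× + (1−cosθ)·[k]×²:
    [+0.94570 +0.25040 -0.20725]
    [-0.24558 +0.96813 +0.04907]
    [+0.21293 +0.00450 +0.97706]
t = (0.3033, 0.2074, 1.0161) m
M0: Pc = R·M0+t = (+0.23725, +0.32270, +0.99630); u = 709.0·(+0.23725)/0.99630 + 323.5 = 492.3325, v = 740.7·(+0.32270)/0.99630 + 221.3 = 461.2142
M1: Pc = R·M1+t = (+0.41693, +0.27604, +1.03676); u = 709.0·(+0.41693)/1.03676 + 323.5 = 608.6228, v = 740.7·(+0.27604)/1.03676 + 221.3 = 418.5157
M2: Pc = R·M2+t = (+0.36935, +0.09210, +1.03590); u = 709.0·(+0.36935)/1.03590 + 323.5 = 576.2960, v = 740.7·(+0.09210)/1.03590 + 221.3 = 287.1520
M3: Pc = R·M3+t = (+0.18967, +0.13876, +0.99544); u = 709.0·(+0.18967)/0.99544 + 323.5 = 458.5921, v = 740.7·(+0.13876)/0.99544 + 221.3 = 324.5482

c0=(492.33, 461.21) c1=(608.62, 418.52) c2=(576.30, 287.15) c3=(458.59, 324.55)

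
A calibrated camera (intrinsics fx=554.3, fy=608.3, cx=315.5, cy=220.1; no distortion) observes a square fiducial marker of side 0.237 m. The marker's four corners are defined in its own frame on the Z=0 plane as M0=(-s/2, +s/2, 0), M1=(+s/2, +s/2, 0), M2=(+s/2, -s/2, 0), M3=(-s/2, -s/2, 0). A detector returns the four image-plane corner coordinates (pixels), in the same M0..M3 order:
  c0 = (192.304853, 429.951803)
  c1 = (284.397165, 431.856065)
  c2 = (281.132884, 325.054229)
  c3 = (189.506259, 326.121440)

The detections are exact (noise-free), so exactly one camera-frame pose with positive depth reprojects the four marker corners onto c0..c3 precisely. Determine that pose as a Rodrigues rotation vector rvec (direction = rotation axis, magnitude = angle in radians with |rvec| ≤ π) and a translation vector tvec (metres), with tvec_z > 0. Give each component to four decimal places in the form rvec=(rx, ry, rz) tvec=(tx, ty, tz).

rvec=(-0.0211, 0.1650, -0.0371) tvec=(-0.1970, 0.3576, 1.3765)

Intrinsics K: fx=554.3, fy=608.3, cx=315.5, cy=220.1
Marker side s = 0.237 m; corners in marker frame (Z=0):
  M0 = (-0.1185, +0.1185, 0)
  M1 = (+0.1185, +0.1185, 0)
  M2 = (+0.1185, -0.1185, 0)
  M3 = (-0.1185, -0.1185, 0)
Detected image corners:
  c0 = (192.304853, 429.951803) px
  c1 = (284.397165, 431.856065) px
  c2 = (281.132884, 325.054229) px
  c3 = (189.506259, 326.121440) px
Planar DLT: solve 8×8 A·h = b for H (H[2,2]=1):
  H  [+359.41190 +8.64091 +236.18458]
  H  [-43.25089 +437.67762 +378.13396]
  H  [-0.11898 -0.01746 +1.00000]
B = K⁻¹H; ‖b₁‖=0.726487, ‖b₂‖=0.726487; λ = 2/(‖b₁‖+‖b₂‖) = 1.376487, sign → tz>0 ⇒ λ=+1.376487
r₁ = λ·B[:,0] = (+0.98574,-0.03861,-0.16377); r₂ = λ·B[:,1] = (+0.03514,+0.99909,-0.02404)
r₃ = r₁×r₂ = (+0.16455,+0.01794,+0.98620); SVD([r₁ r₂ r₃]) → R = UVᵀ:
  R  [+0.98574 +0.03514 +0.16455]
  R  [-0.03861 +0.99909 +0.01794]
  R  [-0.16377 -0.02404 +0.98620]
t = (-0.19696, +0.35761, +1.37649) m
tr R = 2.971040; θ = arccos((tr R − 1)/2) = 0.170383 rad = 9.762°
axis k = ((R−Rᵀ)₃₂, (R−Rᵀ)₁₃, (R−Rᵀ)₂₁) / (2 sinθ) = (-0.123792, +0.968183, -0.217481)
rvec = θ·k = (-0.021092, +0.164962, -0.037055)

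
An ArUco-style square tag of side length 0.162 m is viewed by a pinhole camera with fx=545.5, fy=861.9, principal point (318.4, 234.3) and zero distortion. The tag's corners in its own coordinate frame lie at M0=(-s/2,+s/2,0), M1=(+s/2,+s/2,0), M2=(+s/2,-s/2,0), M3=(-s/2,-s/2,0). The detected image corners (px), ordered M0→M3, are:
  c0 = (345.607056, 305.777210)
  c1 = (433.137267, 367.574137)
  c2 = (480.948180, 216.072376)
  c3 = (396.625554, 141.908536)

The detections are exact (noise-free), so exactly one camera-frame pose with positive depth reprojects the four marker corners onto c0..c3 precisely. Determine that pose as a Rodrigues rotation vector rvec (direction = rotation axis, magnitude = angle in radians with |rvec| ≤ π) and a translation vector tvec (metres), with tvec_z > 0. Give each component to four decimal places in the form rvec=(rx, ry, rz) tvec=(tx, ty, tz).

Intrinsics K: fx=545.5, fy=861.9, cx=318.4, cy=234.3
Marker side s = 0.162 m; corners in marker frame (Z=0):
  M0 = (-0.0810, +0.0810, 0)
  M1 = (+0.0810, +0.0810, 0)
  M2 = (+0.0810, -0.0810, 0)
  M3 = (-0.0810, -0.0810, 0)
Detected image corners:
  c0 = (345.607056, 305.777210) px
  c1 = (433.137267, 367.574137) px
  c2 = (480.948180, 216.072376) px
  c3 = (396.625554, 141.908536) px
Planar DLT: solve 8×8 A·h = b for H (H[2,2]=1):
  H  [+724.04232 -288.73323 +415.62964]
  H  [+540.06212 +981.83340 +259.36586]
  H  [+0.46755 +0.03845 +1.00000]
B = K⁻¹H; ‖b₁‖=1.256924, ‖b₂‖=1.256924; λ = 2/(‖b₁‖+‖b₂‖) = 0.795593, sign → tz>0 ⇒ λ=+0.795593
r₁ = λ·B[:,0] = (+0.83887,+0.39740,+0.37198); r₂ = λ·B[:,1] = (-0.43896,+0.89798,+0.03059)
r₃ = r₁×r₂ = (-0.32187,-0.18894,+0.92774); SVD([r₁ r₂ r₃]) → R = UVᵀ:
  R  [+0.83887 -0.43896 -0.32187]
  R  [+0.39740 +0.89798 -0.18894]
  R  [+0.37198 +0.03059 +0.92774]
t = (+0.14181, +0.02314, +0.79559) m
tr R = 2.664596; θ = arccos((tr R − 1)/2) = 0.587556 rad = 33.664°
axis k = ((R−Rᵀ)₃₂, (R−Rᵀ)₁₃, (R−Rᵀ)₂₁) / (2 sinθ) = (+0.198018, -0.625848, +0.754389)
rvec = θ·k = (+0.116347, -0.367721, +0.443246)

rvec=(0.1163, -0.3677, 0.4432) tvec=(0.1418, 0.0231, 0.7956)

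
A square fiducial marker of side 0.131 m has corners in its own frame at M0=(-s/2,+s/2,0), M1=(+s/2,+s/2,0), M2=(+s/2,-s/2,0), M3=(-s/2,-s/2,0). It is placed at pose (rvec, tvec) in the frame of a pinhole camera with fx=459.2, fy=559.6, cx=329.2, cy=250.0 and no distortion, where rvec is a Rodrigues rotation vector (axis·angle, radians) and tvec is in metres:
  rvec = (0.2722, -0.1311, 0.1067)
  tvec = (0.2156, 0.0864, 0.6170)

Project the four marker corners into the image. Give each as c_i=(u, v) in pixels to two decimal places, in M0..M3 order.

c0=(434.32, 378.47) c1=(523.41, 384.66) c2=(546.40, 276.99) c3=(452.88, 267.02)

Intrinsics K: fx=459.2, fy=559.6, cx=329.2, cy=250.0
Marker side s = 0.131 m; corners in marker frame (Z=0):
  M0 = (-0.0655, +0.0655, 0)
  M1 = (+0.0655, +0.0655, 0)
  M2 = (+0.0655, -0.0655, 0)
  M3 = (-0.0655, -0.0655, 0)
rvec = (0.2722, -0.1311, 0.1067), |rvec| = θ = 0.32041 rad = 18.358°
Rodrigues: sinθ=0.31496, 1−cosθ=0.05089; R = I + sinθ·[k]× + (1−cosθ)·[k]×²:
    [+0.98584 -0.12257 -0.11447]
    [+0.08719 +0.95763 -0.27450]
    [+0.14327 +0.26063 +0.95475]
t = (0.2156, 0.0864, 0.6170) m
M0: Pc = R·M0+t = (+0.14300, +0.14341, +0.62469); u = 459.2·(+0.14300)/0.62469 + 329.2 = 434.3169, v = 559.6·(+0.14341)/0.62469 + 250.0 = 378.4708
M1: Pc = R·M1+t = (+0.27214, +0.15484, +0.64346); u = 459.2·(+0.27214)/0.64346 + 329.2 = 523.4145, v = 559.6·(+0.15484)/0.64346 + 250.0 = 384.6574
M2: Pc = R·M2+t = (+0.28820, +0.02939, +0.60931); u = 459.2·(+0.28820)/0.60931 + 329.2 = 546.3986, v = 559.6·(+0.02939)/0.60931 + 250.0 = 276.9891
M3: Pc = R·M3+t = (+0.15906, +0.01796, +0.59054); u = 459.2·(+0.15906)/0.59054 + 329.2 = 452.8802, v = 559.6·(+0.01796)/0.59054 + 250.0 = 267.0230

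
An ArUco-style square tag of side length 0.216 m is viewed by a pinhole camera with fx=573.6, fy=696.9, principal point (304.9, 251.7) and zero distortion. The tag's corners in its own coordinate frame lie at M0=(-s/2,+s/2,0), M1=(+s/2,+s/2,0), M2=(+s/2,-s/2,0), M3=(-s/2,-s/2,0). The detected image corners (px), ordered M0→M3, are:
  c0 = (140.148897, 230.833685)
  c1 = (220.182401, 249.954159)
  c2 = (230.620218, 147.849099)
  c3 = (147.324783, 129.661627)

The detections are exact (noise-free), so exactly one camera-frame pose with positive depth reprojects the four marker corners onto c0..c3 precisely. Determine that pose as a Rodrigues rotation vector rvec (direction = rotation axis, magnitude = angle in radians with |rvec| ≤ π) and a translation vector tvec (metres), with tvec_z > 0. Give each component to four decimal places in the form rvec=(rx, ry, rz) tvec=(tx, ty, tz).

rvec=(0.2488, 0.1326, 0.1759) tvec=(-0.3045, -0.1271, 1.4467)

Intrinsics K: fx=573.6, fy=696.9, cx=304.9, cy=251.7
Marker side s = 0.216 m; corners in marker frame (Z=0):
  M0 = (-0.1080, +0.1080, 0)
  M1 = (+0.1080, +0.1080, 0)
  M2 = (+0.1080, -0.1080, 0)
  M3 = (-0.1080, -0.1080, 0)
Detected image corners:
  c0 = (140.148897, 230.833685) px
  c1 = (220.182401, 249.954159) px
  c2 = (230.620218, 147.849099) px
  c3 = (147.324783, 129.661627) px
Planar DLT: solve 8×8 A·h = b for H (H[2,2]=1):
  H  [+364.09789 -8.07241 +184.15444]
  H  [+72.19290 +504.05550 +190.46972]
  H  [-0.07495 +0.17684 +1.00000]
B = K⁻¹H; ‖b₁‖=0.691215, ‖b₂‖=0.691215; λ = 2/(‖b₁‖+‖b₂‖) = 1.446729, sign → tz>0 ⇒ λ=+1.446729
r₁ = λ·B[:,0] = (+0.97596,+0.18903,-0.10844); r₂ = λ·B[:,1] = (-0.15635,+0.95399,+0.25584)
r₃ = r₁×r₂ = (+0.15181,-0.23273,+0.96062); SVD([r₁ r₂ r₃]) → R = UVᵀ:
  R  [+0.97596 -0.15635 +0.15181]
  R  [+0.18903 +0.95399 -0.23273]
  R  [-0.10844 +0.25584 +0.96062]
t = (-0.30454, -0.12711, +1.44673) m
tr R = 2.890576; θ = arccos((tr R − 1)/2) = 0.332320 rad = 19.041°
axis k = ((R−Rᵀ)₃₂, (R−Rᵀ)₁₃, (R−Rᵀ)₂₁) / (2 sinθ) = (+0.748798, +0.398864, +0.529347)
rvec = θ·k = (+0.248841, +0.132550, +0.175913)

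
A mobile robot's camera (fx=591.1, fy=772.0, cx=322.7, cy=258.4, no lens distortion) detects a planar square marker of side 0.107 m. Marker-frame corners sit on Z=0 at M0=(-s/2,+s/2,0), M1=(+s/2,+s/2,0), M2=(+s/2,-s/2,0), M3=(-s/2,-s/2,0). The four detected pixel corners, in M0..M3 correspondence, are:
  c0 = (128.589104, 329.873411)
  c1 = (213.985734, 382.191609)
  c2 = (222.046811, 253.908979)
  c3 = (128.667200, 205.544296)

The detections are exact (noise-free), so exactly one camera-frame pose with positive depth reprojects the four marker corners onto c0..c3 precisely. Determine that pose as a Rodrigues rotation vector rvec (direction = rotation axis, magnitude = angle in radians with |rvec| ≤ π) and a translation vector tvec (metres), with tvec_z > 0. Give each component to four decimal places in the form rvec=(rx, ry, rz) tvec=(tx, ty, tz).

rvec=(0.4307, 0.4287, 0.2567) tvec=(-0.1434, 0.0265, 0.5618)

Intrinsics K: fx=591.1, fy=772.0, cx=322.7, cy=258.4
Marker side s = 0.107 m; corners in marker frame (Z=0):
  M0 = (-0.0535, +0.0535, 0)
  M1 = (+0.0535, +0.0535, 0)
  M2 = (+0.0535, -0.0535, 0)
  M3 = (-0.0535, -0.0535, 0)
Detected image corners:
  c0 = (128.589104, 329.873411) px
  c1 = (213.985734, 382.191609) px
  c2 = (222.046811, 253.908979) px
  c3 = (128.667200, 205.544296) px
Planar DLT: solve 8×8 A·h = b for H (H[2,2]=1):
  H  [+727.36390 +103.00898 +171.76611]
  H  [+291.43427 +1416.08433 +294.77821]
  H  [-0.61405 +0.80669 +1.00000]
B = K⁻¹H; ‖b₁‖=1.780054, ‖b₂‖=1.780054; λ = 2/(‖b₁‖+‖b₂‖) = 0.561781, sign → tz>0 ⇒ λ=+0.561781
r₁ = λ·B[:,0] = (+0.87961,+0.32754,-0.34496); r₂ = λ·B[:,1] = (-0.14951,+0.87879,+0.45318)
r₃ = r₁×r₂ = (+0.45159,-0.34705,+0.82196); SVD([r₁ r₂ r₃]) → R = UVᵀ:
  R  [+0.87961 -0.14951 +0.45159]
  R  [+0.32754 +0.87879 -0.34705]
  R  [-0.34496 +0.45318 +0.82196]
t = (-0.14345, +0.02647, +0.56178) m
tr R = 2.580368; θ = arccos((tr R − 1)/2) = 0.659687 rad = 37.797°
axis k = ((R−Rᵀ)₃₂, (R−Rᵀ)₁₃, (R−Rᵀ)₂₁) / (2 sinθ) = (+0.652857, +0.649853, +0.389191)
rvec = θ·k = (+0.430681, +0.428699, +0.256744)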